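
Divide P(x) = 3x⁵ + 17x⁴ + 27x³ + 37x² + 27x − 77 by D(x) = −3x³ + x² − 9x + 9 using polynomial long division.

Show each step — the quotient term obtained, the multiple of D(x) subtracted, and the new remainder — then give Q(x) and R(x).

Q(x) = −x² − 6x − 8; R(x) = 9x − 5

Step 1: lead(3x⁵ + 17x⁴ + 27x³ + 37x² + 27x − 77) ÷ lead(D) = 3x⁵ ÷ −3x³ = −x². Subtract (−x²)·D = 3x⁵ − x⁴ + 9x³ − 9x². Remainder: 18x⁴ + 18x³ + 46x² + 27x − 77.
Step 2: lead(18x⁴ + 18x³ + 46x² + 27x − 77) ÷ lead(D) = 18x⁴ ÷ −3x³ = −6x. Subtract (−6x)·D = 18x⁴ − 6x³ + 54x² − 54x. Remainder: 24x³ − 8x² + 81x − 77.
Step 3: lead(24x³ − 8x² + 81x − 77) ÷ lead(D) = 24x³ ÷ −3x³ = −8. Subtract (−8)·D = 24x³ − 8x² + 72x − 72. Remainder: 9x − 5.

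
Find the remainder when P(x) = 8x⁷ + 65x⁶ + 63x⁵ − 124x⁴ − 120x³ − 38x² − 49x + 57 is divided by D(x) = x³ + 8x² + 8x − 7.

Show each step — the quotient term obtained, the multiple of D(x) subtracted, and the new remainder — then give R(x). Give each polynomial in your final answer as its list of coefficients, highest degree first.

R = [3, -5, -6]

Step 1: lead(8x⁷ + 65x⁶ + 63x⁵ − 124x⁴ − 120x³ − 38x² − 49x + 57) ÷ lead(D) = 8x⁷ ÷ x³ = 8x⁴. Subtract (8x⁴)·D = 8x⁷ + 64x⁶ + 64x⁵ − 56x⁴. Remainder: x⁶ − x⁵ − 68x⁴ − 120x³ − 38x² − 49x + 57.
Step 2: lead(x⁶ − x⁵ − 68x⁴ − 120x³ − 38x² − 49x + 57) ÷ lead(D) = x⁶ ÷ x³ = x³. Subtract (x³)·D = x⁶ + 8x⁵ + 8x⁴ − 7x³. Remainder: −9x⁵ − 76x⁴ − 113x³ − 38x² − 49x + 57.
Step 3: lead(−9x⁵ − 76x⁴ − 113x³ − 38x² − 49x + 57) ÷ lead(D) = −9x⁵ ÷ x³ = −9x². Subtract (−9x²)·D = −9x⁵ − 72x⁴ − 72x³ + 63x². Remainder: −4x⁴ − 41x³ − 101x² − 49x + 57.
Step 4: lead(−4x⁴ − 41x³ − 101x² − 49x + 57) ÷ lead(D) = −4x⁴ ÷ x³ = −4x. Subtract (−4x)·D = −4x⁴ − 32x³ − 32x² + 28x. Remainder: −9x³ − 69x² − 77x + 57.
Step 5: lead(−9x³ − 69x² − 77x + 57) ÷ lead(D) = −9x³ ÷ x³ = −9. Subtract (−9)·D = −9x³ − 72x² − 72x + 63. Remainder: 3x² − 5x − 6.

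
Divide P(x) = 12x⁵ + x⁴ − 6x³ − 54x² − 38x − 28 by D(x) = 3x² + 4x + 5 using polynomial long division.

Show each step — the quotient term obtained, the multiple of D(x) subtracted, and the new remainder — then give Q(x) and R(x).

Q(x) = 4x³ − 5x² − 2x − 7; R(x) = 7

Step 1: lead(12x⁵ + x⁴ − 6x³ − 54x² − 38x − 28) ÷ lead(D) = 12x⁵ ÷ 3x² = 4x³. Subtract (4x³)·D = 12x⁵ + 16x⁴ + 20x³. Remainder: −15x⁴ − 26x³ − 54x² − 38x − 28.
Step 2: lead(−15x⁴ − 26x³ − 54x² − 38x − 28) ÷ lead(D) = −15x⁴ ÷ 3x² = −5x². Subtract (−5x²)·D = −15x⁴ − 20x³ − 25x². Remainder: −6x³ − 29x² − 38x − 28.
Step 3: lead(−6x³ − 29x² − 38x − 28) ÷ lead(D) = −6x³ ÷ 3x² = −2x. Subtract (−2x)·D = −6x³ − 8x² − 10x. Remainder: −21x² − 28x − 28.
Step 4: lead(−21x² − 28x − 28) ÷ lead(D) = −21x² ÷ 3x² = −7. Subtract (−7)·D = −21x² − 28x − 35. Remainder: 7.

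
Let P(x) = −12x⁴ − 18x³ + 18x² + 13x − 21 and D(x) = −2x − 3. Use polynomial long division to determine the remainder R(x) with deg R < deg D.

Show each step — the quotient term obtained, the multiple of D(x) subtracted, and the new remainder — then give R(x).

R(x) = 0

Step 1: lead(−12x⁴ − 18x³ + 18x² + 13x − 21) ÷ lead(D) = −12x⁴ ÷ −2x = 6x³. Subtract (6x³)·D = −12x⁴ − 18x³. Remainder: 18x² + 13x − 21.
Step 2: lead(18x² + 13x − 21) ÷ lead(D) = 18x² ÷ −2x = −9x. Subtract (−9x)·D = 18x² + 27x. Remainder: −14x − 21.
Step 3: lead(−14x − 21) ÷ lead(D) = −14x ÷ −2x = 7. Subtract (7)·D = −14x − 21. Remainder: 0.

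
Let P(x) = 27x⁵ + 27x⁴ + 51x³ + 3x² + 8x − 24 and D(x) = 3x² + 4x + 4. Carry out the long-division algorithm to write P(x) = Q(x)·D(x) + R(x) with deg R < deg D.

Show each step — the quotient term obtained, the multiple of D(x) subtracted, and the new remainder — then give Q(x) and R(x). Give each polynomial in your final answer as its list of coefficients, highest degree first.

Step 1: lead(27x⁵ + 27x⁴ + 51x³ + 3x² + 8x − 24) ÷ lead(D) = 27x⁵ ÷ 3x² = 9x³. Subtract (9x³)·D = 27x⁵ + 36x⁴ + 36x³. Remainder: −9x⁴ + 15x³ + 3x² + 8x − 24.
Step 2: lead(−9x⁴ + 15x³ + 3x² + 8x − 24) ÷ lead(D) = −9x⁴ ÷ 3x² = −3x². Subtract (−3x²)·D = −9x⁴ − 12x³ − 12x². Remainder: 27x³ + 15x² + 8x − 24.
Step 3: lead(27x³ + 15x² + 8x − 24) ÷ lead(D) = 27x³ ÷ 3x² = 9x. Subtract (9x)·D = 27x³ + 36x² + 36x. Remainder: −21x² − 28x − 24.
Step 4: lead(−21x² − 28x − 24) ÷ lead(D) = −21x² ÷ 3x² = −7. Subtract (−7)·D = −21x² − 28x − 28. Remainder: 4.

Q = [9, -3, 9, -7]; R = [4]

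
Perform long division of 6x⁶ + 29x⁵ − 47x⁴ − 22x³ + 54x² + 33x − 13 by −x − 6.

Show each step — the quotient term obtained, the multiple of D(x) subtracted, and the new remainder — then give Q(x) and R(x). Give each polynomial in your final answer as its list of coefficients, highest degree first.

Q = [-6, 7, 5, -8, -6, 3]; R = [5]

Step 1: lead(6x⁶ + 29x⁵ − 47x⁴ − 22x³ + 54x² + 33x − 13) ÷ lead(D) = 6x⁶ ÷ −x = −6x⁵. Subtract (−6x⁵)·D = 6x⁶ + 36x⁵. Remainder: −7x⁵ − 47x⁴ − 22x³ + 54x² + 33x − 13.
Step 2: lead(−7x⁵ − 47x⁴ − 22x³ + 54x² + 33x − 13) ÷ lead(D) = −7x⁵ ÷ −x = 7x⁴. Subtract (7x⁴)·D = −7x⁵ − 42x⁴. Remainder: −5x⁴ − 22x³ + 54x² + 33x − 13.
Step 3: lead(−5x⁴ − 22x³ + 54x² + 33x − 13) ÷ lead(D) = −5x⁴ ÷ −x = 5x³. Subtract (5x³)·D = −5x⁴ − 30x³. Remainder: 8x³ + 54x² + 33x − 13.
Step 4: lead(8x³ + 54x² + 33x − 13) ÷ lead(D) = 8x³ ÷ −x = −8x². Subtract (−8x²)·D = 8x³ + 48x². Remainder: 6x² + 33x − 13.
Step 5: lead(6x² + 33x − 13) ÷ lead(D) = 6x² ÷ −x = −6x. Subtract (−6x)·D = 6x² + 36x. Remainder: −3x − 13.
Step 6: lead(−3x − 13) ÷ lead(D) = −3x ÷ −x = 3. Subtract (3)·D = −3x − 18. Remainder: 5.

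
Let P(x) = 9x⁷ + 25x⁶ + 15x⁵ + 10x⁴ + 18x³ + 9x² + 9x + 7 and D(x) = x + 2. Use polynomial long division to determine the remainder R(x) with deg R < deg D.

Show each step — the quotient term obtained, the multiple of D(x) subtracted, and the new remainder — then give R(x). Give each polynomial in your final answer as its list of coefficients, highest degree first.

Step 1: lead(9x⁷ + 25x⁶ + 15x⁵ + 10x⁴ + 18x³ + 9x² + 9x + 7) ÷ lead(D) = 9x⁷ ÷ x = 9x⁶. Subtract (9x⁶)·D = 9x⁷ + 18x⁶. Remainder: 7x⁶ + 15x⁵ + 10x⁴ + 18x³ + 9x² + 9x + 7.
Step 2: lead(7x⁶ + 15x⁵ + 10x⁴ + 18x³ + 9x² + 9x + 7) ÷ lead(D) = 7x⁶ ÷ x = 7x⁵. Subtract (7x⁵)·D = 7x⁶ + 14x⁵. Remainder: x⁵ + 10x⁴ + 18x³ + 9x² + 9x + 7.
Step 3: lead(x⁵ + 10x⁴ + 18x³ + 9x² + 9x + 7) ÷ lead(D) = x⁵ ÷ x = x⁴. Subtract (x⁴)·D = x⁵ + 2x⁴. Remainder: 8x⁴ + 18x³ + 9x² + 9x + 7.
Step 4: lead(8x⁴ + 18x³ + 9x² + 9x + 7) ÷ lead(D) = 8x⁴ ÷ x = 8x³. Subtract (8x³)·D = 8x⁴ + 16x³. Remainder: 2x³ + 9x² + 9x + 7.
Step 5: lead(2x³ + 9x² + 9x + 7) ÷ lead(D) = 2x³ ÷ x = 2x². Subtract (2x²)·D = 2x³ + 4x². Remainder: 5x² + 9x + 7.
Step 6: lead(5x² + 9x + 7) ÷ lead(D) = 5x² ÷ x = 5x. Subtract (5x)·D = 5x² + 10x. Remainder: −x + 7.
Step 7: lead(−x + 7) ÷ lead(D) = −x ÷ x = −1. Subtract (−1)·D = −x − 2. Remainder: 9.

R = [9]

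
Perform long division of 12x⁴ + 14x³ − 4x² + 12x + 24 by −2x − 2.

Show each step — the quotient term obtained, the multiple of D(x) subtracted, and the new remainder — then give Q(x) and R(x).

Step 1: lead(12x⁴ + 14x³ − 4x² + 12x + 24) ÷ lead(D) = 12x⁴ ÷ −2x = −6x³. Subtract (−6x³)·D = 12x⁴ + 12x³. Remainder: 2x³ − 4x² + 12x + 24.
Step 2: lead(2x³ − 4x² + 12x + 24) ÷ lead(D) = 2x³ ÷ −2x = −x². Subtract (−x²)·D = 2x³ + 2x². Remainder: −6x² + 12x + 24.
Step 3: lead(−6x² + 12x + 24) ÷ lead(D) = −6x² ÷ −2x = 3x. Subtract (3x)·D = −6x² − 6x. Remainder: 18x + 24.
Step 4: lead(18x + 24) ÷ lead(D) = 18x ÷ −2x = −9. Subtract (−9)·D = 18x + 18. Remainder: 6.

Q(x) = −6x³ − x² + 3x − 9; R(x) = 6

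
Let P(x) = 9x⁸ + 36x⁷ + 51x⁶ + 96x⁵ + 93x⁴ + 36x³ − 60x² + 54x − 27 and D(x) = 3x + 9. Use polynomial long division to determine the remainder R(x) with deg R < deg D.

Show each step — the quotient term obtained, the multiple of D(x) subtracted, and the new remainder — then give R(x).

R(x) = 0

Step 1: lead(9x⁸ + 36x⁷ + 51x⁶ + 96x⁵ + 93x⁴ + 36x³ − 60x² + 54x − 27) ÷ lead(D) = 9x⁸ ÷ 3x = 3x⁷. Subtract (3x⁷)·D = 9x⁸ + 27x⁷. Remainder: 9x⁷ + 51x⁶ + 96x⁵ + 93x⁴ + 36x³ − 60x² + 54x − 27.
Step 2: lead(9x⁷ + 51x⁶ + 96x⁵ + 93x⁴ + 36x³ − 60x² + 54x − 27) ÷ lead(D) = 9x⁷ ÷ 3x = 3x⁶. Subtract (3x⁶)·D = 9x⁷ + 27x⁶. Remainder: 24x⁶ + 96x⁵ + 93x⁴ + 36x³ − 60x² + 54x − 27.
Step 3: lead(24x⁶ + 96x⁵ + 93x⁴ + 36x³ − 60x² + 54x − 27) ÷ lead(D) = 24x⁶ ÷ 3x = 8x⁵. Subtract (8x⁵)·D = 24x⁶ + 72x⁵. Remainder: 24x⁵ + 93x⁴ + 36x³ − 60x² + 54x − 27.
Step 4: lead(24x⁵ + 93x⁴ + 36x³ − 60x² + 54x − 27) ÷ lead(D) = 24x⁵ ÷ 3x = 8x⁴. Subtract (8x⁴)·D = 24x⁵ + 72x⁴. Remainder: 21x⁴ + 36x³ − 60x² + 54x − 27.
Step 5: lead(21x⁴ + 36x³ − 60x² + 54x − 27) ÷ lead(D) = 21x⁴ ÷ 3x = 7x³. Subtract (7x³)·D = 21x⁴ + 63x³. Remainder: −27x³ − 60x² + 54x − 27.
Step 6: lead(−27x³ − 60x² + 54x − 27) ÷ lead(D) = −27x³ ÷ 3x = −9x². Subtract (−9x²)·D = −27x³ − 81x². Remainder: 21x² + 54x − 27.
Step 7: lead(21x² + 54x − 27) ÷ lead(D) = 21x² ÷ 3x = 7x. Subtract (7x)·D = 21x² + 63x. Remainder: −9x − 27.
Step 8: lead(−9x − 27) ÷ lead(D) = −9x ÷ 3x = −3. Subtract (−3)·D = −9x − 27. Remainder: 0.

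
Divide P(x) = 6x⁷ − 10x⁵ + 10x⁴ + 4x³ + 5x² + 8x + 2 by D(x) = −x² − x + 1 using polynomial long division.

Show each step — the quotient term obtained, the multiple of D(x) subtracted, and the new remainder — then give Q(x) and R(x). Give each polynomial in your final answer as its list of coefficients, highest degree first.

Q = [-6, 6, -2, -2, -4, -3]; R = [9, 5]

Step 1: lead(6x⁷ − 10x⁵ + 10x⁴ + 4x³ + 5x² + 8x + 2) ÷ lead(D) = 6x⁷ ÷ −x² = −6x⁵. Subtract (−6x⁵)·D = 6x⁷ + 6x⁶ − 6x⁵. Remainder: −6x⁶ − 4x⁵ + 10x⁴ + 4x³ + 5x² + 8x + 2.
Step 2: lead(−6x⁶ − 4x⁵ + 10x⁴ + 4x³ + 5x² + 8x + 2) ÷ lead(D) = −6x⁶ ÷ −x² = 6x⁴. Subtract (6x⁴)·D = −6x⁶ − 6x⁵ + 6x⁴. Remainder: 2x⁵ + 4x⁴ + 4x³ + 5x² + 8x + 2.
Step 3: lead(2x⁵ + 4x⁴ + 4x³ + 5x² + 8x + 2) ÷ lead(D) = 2x⁵ ÷ −x² = −2x³. Subtract (−2x³)·D = 2x⁵ + 2x⁴ − 2x³. Remainder: 2x⁴ + 6x³ + 5x² + 8x + 2.
Step 4: lead(2x⁴ + 6x³ + 5x² + 8x + 2) ÷ lead(D) = 2x⁴ ÷ −x² = −2x². Subtract (−2x²)·D = 2x⁴ + 2x³ − 2x². Remainder: 4x³ + 7x² + 8x + 2.
Step 5: lead(4x³ + 7x² + 8x + 2) ÷ lead(D) = 4x³ ÷ −x² = −4x. Subtract (−4x)·D = 4x³ + 4x² − 4x. Remainder: 3x² + 12x + 2.
Step 6: lead(3x² + 12x + 2) ÷ lead(D) = 3x² ÷ −x² = −3. Subtract (−3)·D = 3x² + 3x − 3. Remainder: 9x + 5.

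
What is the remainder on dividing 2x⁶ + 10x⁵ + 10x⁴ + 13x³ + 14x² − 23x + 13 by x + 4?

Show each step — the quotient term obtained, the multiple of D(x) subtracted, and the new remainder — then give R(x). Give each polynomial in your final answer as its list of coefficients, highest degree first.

Step 1: lead(2x⁶ + 10x⁵ + 10x⁴ + 13x³ + 14x² − 23x + 13) ÷ lead(D) = 2x⁶ ÷ x = 2x⁵. Subtract (2x⁵)·D = 2x⁶ + 8x⁵. Remainder: 2x⁵ + 10x⁴ + 13x³ + 14x² − 23x + 13.
Step 2: lead(2x⁵ + 10x⁴ + 13x³ + 14x² − 23x + 13) ÷ lead(D) = 2x⁵ ÷ x = 2x⁴. Subtract (2x⁴)·D = 2x⁵ + 8x⁴. Remainder: 2x⁴ + 13x³ + 14x² − 23x + 13.
Step 3: lead(2x⁴ + 13x³ + 14x² − 23x + 13) ÷ lead(D) = 2x⁴ ÷ x = 2x³. Subtract (2x³)·D = 2x⁴ + 8x³. Remainder: 5x³ + 14x² − 23x + 13.
Step 4: lead(5x³ + 14x² − 23x + 13) ÷ lead(D) = 5x³ ÷ x = 5x². Subtract (5x²)·D = 5x³ + 20x². Remainder: −6x² − 23x + 13.
Step 5: lead(−6x² − 23x + 13) ÷ lead(D) = −6x² ÷ x = −6x. Subtract (−6x)·D = −6x² − 24x. Remainder: x + 13.
Step 6: lead(x + 13) ÷ lead(D) = x ÷ x = 1. Subtract (1)·D = x + 4. Remainder: 9.

R = [9]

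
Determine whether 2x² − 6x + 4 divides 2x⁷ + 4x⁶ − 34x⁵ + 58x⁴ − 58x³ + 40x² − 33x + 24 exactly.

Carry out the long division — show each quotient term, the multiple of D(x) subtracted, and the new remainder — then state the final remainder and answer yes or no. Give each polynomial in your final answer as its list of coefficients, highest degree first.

R = [3, 0], so D(x) is not a factor of P(x). no

Step 1: lead(2x⁷ + 4x⁶ − 34x⁵ + 58x⁴ − 58x³ + 40x² − 33x + 24) ÷ lead(D) = 2x⁷ ÷ 2x² = x⁵. Subtract (x⁵)·D = 2x⁷ − 6x⁶ + 4x⁵. Remainder: 10x⁶ − 38x⁵ + 58x⁴ − 58x³ + 40x² − 33x + 24.
Step 2: lead(10x⁶ − 38x⁵ + 58x⁴ − 58x³ + 40x² − 33x + 24) ÷ lead(D) = 10x⁶ ÷ 2x² = 5x⁴. Subtract (5x⁴)·D = 10x⁶ − 30x⁵ + 20x⁴. Remainder: −8x⁵ + 38x⁴ − 58x³ + 40x² − 33x + 24.
Step 3: lead(−8x⁵ + 38x⁴ − 58x³ + 40x² − 33x + 24) ÷ lead(D) = −8x⁵ ÷ 2x² = −4x³. Subtract (−4x³)·D = −8x⁵ + 24x⁴ − 16x³. Remainder: 14x⁴ − 42x³ + 40x² − 33x + 24.
Step 4: lead(14x⁴ − 42x³ + 40x² − 33x + 24) ÷ lead(D) = 14x⁴ ÷ 2x² = 7x². Subtract (7x²)·D = 14x⁴ − 42x³ + 28x². Remainder: 12x² − 33x + 24.
Step 5: lead(12x² − 33x + 24) ÷ lead(D) = 12x² ÷ 2x² = 6. Subtract (6)·D = 12x² − 36x + 24. Remainder: 3x.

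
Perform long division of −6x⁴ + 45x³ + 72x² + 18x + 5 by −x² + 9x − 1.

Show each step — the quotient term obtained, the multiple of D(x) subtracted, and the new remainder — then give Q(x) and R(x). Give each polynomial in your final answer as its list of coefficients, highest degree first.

Q = [6, 9, 3]; R = [8]

Step 1: lead(−6x⁴ + 45x³ + 72x² + 18x + 5) ÷ lead(D) = −6x⁴ ÷ −x² = 6x². Subtract (6x²)·D = −6x⁴ + 54x³ − 6x². Remainder: −9x³ + 78x² + 18x + 5.
Step 2: lead(−9x³ + 78x² + 18x + 5) ÷ lead(D) = −9x³ ÷ −x² = 9x. Subtract (9x)·D = −9x³ + 81x² − 9x. Remainder: −3x² + 27x + 5.
Step 3: lead(−3x² + 27x + 5) ÷ lead(D) = −3x² ÷ −x² = 3. Subtract (3)·D = −3x² + 27x − 3. Remainder: 8.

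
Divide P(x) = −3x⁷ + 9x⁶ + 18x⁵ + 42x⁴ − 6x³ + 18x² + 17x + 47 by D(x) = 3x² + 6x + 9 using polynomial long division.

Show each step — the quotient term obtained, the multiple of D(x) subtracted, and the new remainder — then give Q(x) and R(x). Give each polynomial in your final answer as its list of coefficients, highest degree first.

Step 1: lead(−3x⁷ + 9x⁶ + 18x⁵ + 42x⁴ − 6x³ + 18x² + 17x + 47) ÷ lead(D) = −3x⁷ ÷ 3x² = −x⁵. Subtract (−x⁵)·D = −3x⁷ − 6x⁶ − 9x⁵. Remainder: 15x⁶ + 27x⁵ + 42x⁴ − 6x³ + 18x² + 17x + 47.
Step 2: lead(15x⁶ + 27x⁵ + 42x⁴ − 6x³ + 18x² + 17x + 47) ÷ lead(D) = 15x⁶ ÷ 3x² = 5x⁴. Subtract (5x⁴)·D = 15x⁶ + 30x⁵ + 45x⁴. Remainder: −3x⁵ − 3x⁴ − 6x³ + 18x² + 17x + 47.
Step 3: lead(−3x⁵ − 3x⁴ − 6x³ + 18x² + 17x + 47) ÷ lead(D) = −3x⁵ ÷ 3x² = −x³. Subtract (−x³)·D = −3x⁵ − 6x⁴ − 9x³. Remainder: 3x⁴ + 3x³ + 18x² + 17x + 47.
Step 4: lead(3x⁴ + 3x³ + 18x² + 17x + 47) ÷ lead(D) = 3x⁴ ÷ 3x² = x². Subtract (x²)·D = 3x⁴ + 6x³ + 9x². Remainder: −3x³ + 9x² + 17x + 47.
Step 5: lead(−3x³ + 9x² + 17x + 47) ÷ lead(D) = −3x³ ÷ 3x² = −x. Subtract (−x)·D = −3x³ − 6x² − 9x. Remainder: 15x² + 26x + 47.
Step 6: lead(15x² + 26x + 47) ÷ lead(D) = 15x² ÷ 3x² = 5. Subtract (5)·D = 15x² + 30x + 45. Remainder: −4x + 2.

Q = [-1, 5, -1, 1, -1, 5]; R = [-4, 2]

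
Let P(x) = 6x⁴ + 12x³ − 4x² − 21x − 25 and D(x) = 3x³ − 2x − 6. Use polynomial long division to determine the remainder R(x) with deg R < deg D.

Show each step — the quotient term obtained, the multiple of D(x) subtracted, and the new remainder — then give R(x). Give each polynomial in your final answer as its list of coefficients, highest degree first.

Step 1: lead(6x⁴ + 12x³ − 4x² − 21x − 25) ÷ lead(D) = 6x⁴ ÷ 3x³ = 2x. Subtract (2x)·D = 6x⁴ − 4x² − 12x. Remainder: 12x³ − 9x − 25.
Step 2: lead(12x³ − 9x − 25) ÷ lead(D) = 12x³ ÷ 3x³ = 4. Subtract (4)·D = 12x³ − 8x − 24. Remainder: −x − 1.

R = [-1, -1]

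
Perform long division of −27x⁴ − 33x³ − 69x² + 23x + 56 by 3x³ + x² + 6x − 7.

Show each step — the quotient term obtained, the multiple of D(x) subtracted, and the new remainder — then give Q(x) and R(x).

Step 1: lead(−27x⁴ − 33x³ − 69x² + 23x + 56) ÷ lead(D) = −27x⁴ ÷ 3x³ = −9x. Subtract (−9x)·D = −27x⁴ − 9x³ − 54x² + 63x. Remainder: −24x³ − 15x² − 40x + 56.
Step 2: lead(−24x³ − 15x² − 40x + 56) ÷ lead(D) = −24x³ ÷ 3x³ = −8. Subtract (−8)·D = −24x³ − 8x² − 48x + 56. Remainder: −7x² + 8x.

Q(x) = −9x − 8; R(x) = −7x² + 8x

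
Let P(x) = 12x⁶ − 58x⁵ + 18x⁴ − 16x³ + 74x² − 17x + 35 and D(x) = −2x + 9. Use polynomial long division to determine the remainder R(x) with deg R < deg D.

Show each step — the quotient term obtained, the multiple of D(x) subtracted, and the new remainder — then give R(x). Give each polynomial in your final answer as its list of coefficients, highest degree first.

R = [-1]

Step 1: lead(12x⁶ − 58x⁵ + 18x⁴ − 16x³ + 74x² − 17x + 35) ÷ lead(D) = 12x⁶ ÷ −2x = −6x⁵. Subtract (−6x⁵)·D = 12x⁶ − 54x⁵. Remainder: −4x⁵ + 18x⁴ − 16x³ + 74x² − 17x + 35.
Step 2: lead(−4x⁵ + 18x⁴ − 16x³ + 74x² − 17x + 35) ÷ lead(D) = −4x⁵ ÷ −2x = 2x⁴. Subtract (2x⁴)·D = −4x⁵ + 18x⁴. Remainder: −16x³ + 74x² − 17x + 35.
Step 3: lead(−16x³ + 74x² − 17x + 35) ÷ lead(D) = −16x³ ÷ −2x = 8x². Subtract (8x²)·D = −16x³ + 72x². Remainder: 2x² − 17x + 35.
Step 4: lead(2x² − 17x + 35) ÷ lead(D) = 2x² ÷ −2x = −x. Subtract (−x)·D = 2x² − 9x. Remainder: −8x + 35.
Step 5: lead(−8x + 35) ÷ lead(D) = −8x ÷ −2x = 4. Subtract (4)·D = −8x + 36. Remainder: −1.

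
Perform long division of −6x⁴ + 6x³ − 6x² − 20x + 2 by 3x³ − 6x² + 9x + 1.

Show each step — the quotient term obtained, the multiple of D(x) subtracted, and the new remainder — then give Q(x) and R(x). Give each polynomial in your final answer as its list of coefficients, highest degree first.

Step 1: lead(−6x⁴ + 6x³ − 6x² − 20x + 2) ÷ lead(D) = −6x⁴ ÷ 3x³ = −2x. Subtract (−2x)·D = −6x⁴ + 12x³ − 18x² − 2x. Remainder: −6x³ + 12x² − 18x + 2.
Step 2: lead(−6x³ + 12x² − 18x + 2) ÷ lead(D) = −6x³ ÷ 3x³ = −2. Subtract (−2)·D = −6x³ + 12x² − 18x − 2. Remainder: 4.

Q = [-2, -2]; R = [4]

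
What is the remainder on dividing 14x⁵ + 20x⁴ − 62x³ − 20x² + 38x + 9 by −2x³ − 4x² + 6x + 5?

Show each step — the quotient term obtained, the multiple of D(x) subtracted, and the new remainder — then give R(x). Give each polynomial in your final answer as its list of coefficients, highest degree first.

Step 1: lead(14x⁵ + 20x⁴ − 62x³ − 20x² + 38x + 9) ÷ lead(D) = 14x⁵ ÷ −2x³ = −7x². Subtract (−7x²)·D = 14x⁵ + 28x⁴ − 42x³ − 35x². Remainder: −8x⁴ − 20x³ + 15x² + 38x + 9.
Step 2: lead(−8x⁴ − 20x³ + 15x² + 38x + 9) ÷ lead(D) = −8x⁴ ÷ −2x³ = 4x. Subtract (4x)·D = −8x⁴ − 16x³ + 24x² + 20x. Remainder: −4x³ − 9x² + 18x + 9.
Step 3: lead(−4x³ − 9x² + 18x + 9) ÷ lead(D) = −4x³ ÷ −2x³ = 2. Subtract (2)·D = −4x³ − 8x² + 12x + 10. Remainder: −x² + 6x − 1.

R = [-1, 6, -1]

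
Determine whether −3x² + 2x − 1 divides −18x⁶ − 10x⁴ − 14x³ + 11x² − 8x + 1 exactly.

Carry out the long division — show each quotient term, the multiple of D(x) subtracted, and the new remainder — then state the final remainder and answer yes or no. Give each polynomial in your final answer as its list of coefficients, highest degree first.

Step 1: lead(−18x⁶ − 10x⁴ − 14x³ + 11x² − 8x + 1) ÷ lead(D) = −18x⁶ ÷ −3x² = 6x⁴. Subtract (6x⁴)·D = −18x⁶ + 12x⁵ − 6x⁴. Remainder: −12x⁵ − 4x⁴ − 14x³ + 11x² − 8x + 1.
Step 2: lead(−12x⁵ − 4x⁴ − 14x³ + 11x² − 8x + 1) ÷ lead(D) = −12x⁵ ÷ −3x² = 4x³. Subtract (4x³)·D = −12x⁵ + 8x⁴ − 4x³. Remainder: −12x⁴ − 10x³ + 11x² − 8x + 1.
Step 3: lead(−12x⁴ − 10x³ + 11x² − 8x + 1) ÷ lead(D) = −12x⁴ ÷ −3x² = 4x². Subtract (4x²)·D = −12x⁴ + 8x³ − 4x². Remainder: −18x³ + 15x² − 8x + 1.
Step 4: lead(−18x³ + 15x² − 8x + 1) ÷ lead(D) = −18x³ ÷ −3x² = 6x. Subtract (6x)·D = −18x³ + 12x² − 6x. Remainder: 3x² − 2x + 1.
Step 5: lead(3x² − 2x + 1) ÷ lead(D) = 3x² ÷ −3x² = −1. Subtract (−1)·D = 3x² − 2x + 1. Remainder: 0.

R = [0], so D(x) is a factor of P(x). yes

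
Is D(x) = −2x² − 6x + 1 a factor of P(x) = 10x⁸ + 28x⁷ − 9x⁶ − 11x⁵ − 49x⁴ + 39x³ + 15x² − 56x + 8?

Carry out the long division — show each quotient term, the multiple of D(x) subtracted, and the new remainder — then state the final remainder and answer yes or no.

R(x) = 4x − 1, so D(x) is not a factor of P(x). no

Step 1: lead(10x⁸ + 28x⁷ − 9x⁶ − 11x⁵ − 49x⁴ + 39x³ + 15x² − 56x + 8) ÷ lead(D) = 10x⁸ ÷ −2x² = −5x⁶. Subtract (−5x⁶)·D = 10x⁸ + 30x⁷ − 5x⁶. Remainder: −2x⁷ − 4x⁶ − 11x⁵ − 49x⁴ + 39x³ + 15x² − 56x + 8.
Step 2: lead(−2x⁷ − 4x⁶ − 11x⁵ − 49x⁴ + 39x³ + 15x² − 56x + 8) ÷ lead(D) = −2x⁷ ÷ −2x² = x⁵. Subtract (x⁵)·D = −2x⁷ − 6x⁶ + x⁵. Remainder: 2x⁶ − 12x⁵ − 49x⁴ + 39x³ + 15x² − 56x + 8.
Step 3: lead(2x⁶ − 12x⁵ − 49x⁴ + 39x³ + 15x² − 56x + 8) ÷ lead(D) = 2x⁶ ÷ −2x² = −x⁴. Subtract (−x⁴)·D = 2x⁶ + 6x⁵ − x⁴. Remainder: −18x⁵ − 48x⁴ + 39x³ + 15x² − 56x + 8.
Step 4: lead(−18x⁵ − 48x⁴ + 39x³ + 15x² − 56x + 8) ÷ lead(D) = −18x⁵ ÷ −2x² = 9x³. Subtract (9x³)·D = −18x⁵ − 54x⁴ + 9x³. Remainder: 6x⁴ + 30x³ + 15x² − 56x + 8.
Step 5: lead(6x⁴ + 30x³ + 15x² − 56x + 8) ÷ lead(D) = 6x⁴ ÷ −2x² = −3x². Subtract (−3x²)·D = 6x⁴ + 18x³ − 3x². Remainder: 12x³ + 18x² − 56x + 8.
Step 6: lead(12x³ + 18x² − 56x + 8) ÷ lead(D) = 12x³ ÷ −2x² = −6x. Subtract (−6x)·D = 12x³ + 36x² − 6x. Remainder: −18x² − 50x + 8.
Step 7: lead(−18x² − 50x + 8) ÷ lead(D) = −18x² ÷ −2x² = 9. Subtract (9)·D = −18x² − 54x + 9. Remainder: 4x − 1.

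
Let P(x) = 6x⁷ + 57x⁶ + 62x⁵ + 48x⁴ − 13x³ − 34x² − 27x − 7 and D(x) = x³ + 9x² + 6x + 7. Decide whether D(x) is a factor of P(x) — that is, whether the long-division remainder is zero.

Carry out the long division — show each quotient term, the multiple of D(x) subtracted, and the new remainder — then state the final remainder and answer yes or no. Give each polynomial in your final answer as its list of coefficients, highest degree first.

R = [0], so D(x) is a factor of P(x). yes

Step 1: lead(6x⁷ + 57x⁶ + 62x⁵ + 48x⁴ − 13x³ − 34x² − 27x − 7) ÷ lead(D) = 6x⁷ ÷ x³ = 6x⁴. Subtract (6x⁴)·D = 6x⁷ + 54x⁶ + 36x⁵ + 42x⁴. Remainder: 3x⁶ + 26x⁵ + 6x⁴ − 13x³ − 34x² − 27x − 7.
Step 2: lead(3x⁶ + 26x⁵ + 6x⁴ − 13x³ − 34x² − 27x − 7) ÷ lead(D) = 3x⁶ ÷ x³ = 3x³. Subtract (3x³)·D = 3x⁶ + 27x⁵ + 18x⁴ + 21x³. Remainder: −x⁵ − 12x⁴ − 34x³ − 34x² − 27x − 7.
Step 3: lead(−x⁵ − 12x⁴ − 34x³ − 34x² − 27x − 7) ÷ lead(D) = −x⁵ ÷ x³ = −x². Subtract (−x²)·D = −x⁵ − 9x⁴ − 6x³ − 7x². Remainder: −3x⁴ − 28x³ − 27x² − 27x − 7.
Step 4: lead(−3x⁴ − 28x³ − 27x² − 27x − 7) ÷ lead(D) = −3x⁴ ÷ x³ = −3x. Subtract (−3x)·D = −3x⁴ − 27x³ − 18x² − 21x. Remainder: −x³ − 9x² − 6x − 7.
Step 5: lead(−x³ − 9x² − 6x − 7) ÷ lead(D) = −x³ ÷ x³ = −1. Subtract (−1)·D = −x³ − 9x² − 6x − 7. Remainder: 0.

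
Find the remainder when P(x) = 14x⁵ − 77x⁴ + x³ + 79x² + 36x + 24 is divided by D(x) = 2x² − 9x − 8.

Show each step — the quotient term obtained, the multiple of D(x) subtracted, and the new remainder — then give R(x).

Step 1: lead(14x⁵ − 77x⁴ + x³ + 79x² + 36x + 24) ÷ lead(D) = 14x⁵ ÷ 2x² = 7x³. Subtract (7x³)·D = 14x⁵ − 63x⁴ − 56x³. Remainder: −14x⁴ + 57x³ + 79x² + 36x + 24.
Step 2: lead(−14x⁴ + 57x³ + 79x² + 36x + 24) ÷ lead(D) = −14x⁴ ÷ 2x² = −7x². Subtract (−7x²)·D = −14x⁴ + 63x³ + 56x². Remainder: −6x³ + 23x² + 36x + 24.
Step 3: lead(−6x³ + 23x² + 36x + 24) ÷ lead(D) = −6x³ ÷ 2x² = −3x. Subtract (−3x)·D = −6x³ + 27x² + 24x. Remainder: −4x² + 12x + 24.
Step 4: lead(−4x² + 12x + 24) ÷ lead(D) = −4x² ÷ 2x² = −2. Subtract (−2)·D = −4x² + 18x + 16. Remainder: −6x + 8.

R(x) = −6x + 8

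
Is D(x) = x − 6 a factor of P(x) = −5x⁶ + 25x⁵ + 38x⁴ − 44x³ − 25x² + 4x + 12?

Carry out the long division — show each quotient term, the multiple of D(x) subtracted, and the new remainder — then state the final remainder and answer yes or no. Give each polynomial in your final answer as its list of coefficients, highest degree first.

Step 1: lead(−5x⁶ + 25x⁵ + 38x⁴ − 44x³ − 25x² + 4x + 12) ÷ lead(D) = −5x⁶ ÷ x = −5x⁵. Subtract (−5x⁵)·D = −5x⁶ + 30x⁵. Remainder: −5x⁵ + 38x⁴ − 44x³ − 25x² + 4x + 12.
Step 2: lead(−5x⁵ + 38x⁴ − 44x³ − 25x² + 4x + 12) ÷ lead(D) = −5x⁵ ÷ x = −5x⁴. Subtract (−5x⁴)·D = −5x⁵ + 30x⁴. Remainder: 8x⁴ − 44x³ − 25x² + 4x + 12.
Step 3: lead(8x⁴ − 44x³ − 25x² + 4x + 12) ÷ lead(D) = 8x⁴ ÷ x = 8x³. Subtract (8x³)·D = 8x⁴ − 48x³. Remainder: 4x³ − 25x² + 4x + 12.
Step 4: lead(4x³ − 25x² + 4x + 12) ÷ lead(D) = 4x³ ÷ x = 4x². Subtract (4x²)·D = 4x³ − 24x². Remainder: −x² + 4x + 12.
Step 5: lead(−x² + 4x + 12) ÷ lead(D) = −x² ÷ x = −x. Subtract (−x)·D = −x² + 6x. Remainder: −2x + 12.
Step 6: lead(−2x + 12) ÷ lead(D) = −2x ÷ x = −2. Subtract (−2)·D = −2x + 12. Remainder: 0.

R = [0], so D(x) is a factor of P(x). yes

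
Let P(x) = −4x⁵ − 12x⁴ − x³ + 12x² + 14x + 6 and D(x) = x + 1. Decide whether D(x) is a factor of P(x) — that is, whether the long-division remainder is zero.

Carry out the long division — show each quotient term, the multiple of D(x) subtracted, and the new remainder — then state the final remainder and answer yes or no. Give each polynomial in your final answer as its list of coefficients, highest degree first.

Step 1: lead(−4x⁵ − 12x⁴ − x³ + 12x² + 14x + 6) ÷ lead(D) = −4x⁵ ÷ x = −4x⁴. Subtract (−4x⁴)·D = −4x⁵ − 4x⁴. Remainder: −8x⁴ − x³ + 12x² + 14x + 6.
Step 2: lead(−8x⁴ − x³ + 12x² + 14x + 6) ÷ lead(D) = −8x⁴ ÷ x = −8x³. Subtract (−8x³)·D = −8x⁴ − 8x³. Remainder: 7x³ + 12x² + 14x + 6.
Step 3: lead(7x³ + 12x² + 14x + 6) ÷ lead(D) = 7x³ ÷ x = 7x². Subtract (7x²)·D = 7x³ + 7x². Remainder: 5x² + 14x + 6.
Step 4: lead(5x² + 14x + 6) ÷ lead(D) = 5x² ÷ x = 5x. Subtract (5x)·D = 5x² + 5x. Remainder: 9x + 6.
Step 5: lead(9x + 6) ÷ lead(D) = 9x ÷ x = 9. Subtract (9)·D = 9x + 9. Remainder: −3.

R = [-3], so D(x) is not a factor of P(x). no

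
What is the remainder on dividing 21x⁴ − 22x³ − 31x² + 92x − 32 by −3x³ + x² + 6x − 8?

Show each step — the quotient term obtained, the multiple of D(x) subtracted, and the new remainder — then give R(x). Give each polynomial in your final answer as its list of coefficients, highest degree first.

R = [6, 6, 8]

Step 1: lead(21x⁴ − 22x³ − 31x² + 92x − 32) ÷ lead(D) = 21x⁴ ÷ −3x³ = −7x. Subtract (−7x)·D = 21x⁴ − 7x³ − 42x² + 56x. Remainder: −15x³ + 11x² + 36x − 32.
Step 2: lead(−15x³ + 11x² + 36x − 32) ÷ lead(D) = −15x³ ÷ −3x³ = 5. Subtract (5)·D = −15x³ + 5x² + 30x − 40. Remainder: 6x² + 6x + 8.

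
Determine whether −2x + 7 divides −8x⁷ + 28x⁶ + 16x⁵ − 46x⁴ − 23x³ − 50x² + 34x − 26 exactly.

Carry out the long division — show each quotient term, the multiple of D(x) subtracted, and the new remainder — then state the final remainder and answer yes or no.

R(x) = −5, so D(x) is not a factor of P(x). no

Step 1: lead(−8x⁷ + 28x⁶ + 16x⁵ − 46x⁴ − 23x³ − 50x² + 34x − 26) ÷ lead(D) = −8x⁷ ÷ −2x = 4x⁶. Subtract (4x⁶)·D = −8x⁷ + 28x⁶. Remainder: 16x⁵ − 46x⁴ − 23x³ − 50x² + 34x − 26.
Step 2: lead(16x⁵ − 46x⁴ − 23x³ − 50x² + 34x − 26) ÷ lead(D) = 16x⁵ ÷ −2x = −8x⁴. Subtract (−8x⁴)·D = 16x⁵ − 56x⁴. Remainder: 10x⁴ − 23x³ − 50x² + 34x − 26.
Step 3: lead(10x⁴ − 23x³ − 50x² + 34x − 26) ÷ lead(D) = 10x⁴ ÷ −2x = −5x³. Subtract (−5x³)·D = 10x⁴ − 35x³. Remainder: 12x³ − 50x² + 34x − 26.
Step 4: lead(12x³ − 50x² + 34x − 26) ÷ lead(D) = 12x³ ÷ −2x = −6x². Subtract (−6x²)·D = 12x³ − 42x². Remainder: −8x² + 34x − 26.
Step 5: lead(−8x² + 34x − 26) ÷ lead(D) = −8x² ÷ −2x = 4x. Subtract (4x)·D = −8x² + 28x. Remainder: 6x − 26.
Step 6: lead(6x − 26) ÷ lead(D) = 6x ÷ −2x = −3. Subtract (−3)·D = 6x − 21. Remainder: −5.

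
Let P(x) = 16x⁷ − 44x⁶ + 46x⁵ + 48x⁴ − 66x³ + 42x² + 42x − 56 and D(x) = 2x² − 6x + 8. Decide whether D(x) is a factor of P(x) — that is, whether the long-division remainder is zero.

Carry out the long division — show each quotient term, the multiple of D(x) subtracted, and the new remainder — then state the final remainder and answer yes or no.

R(x) = 0, so D(x) is a factor of P(x). yes

Step 1: lead(16x⁷ − 44x⁶ + 46x⁵ + 48x⁴ − 66x³ + 42x² + 42x − 56) ÷ lead(D) = 16x⁷ ÷ 2x² = 8x⁵. Subtract (8x⁵)·D = 16x⁷ − 48x⁶ + 64x⁵. Remainder: 4x⁶ − 18x⁵ + 48x⁴ − 66x³ + 42x² + 42x − 56.
Step 2: lead(4x⁶ − 18x⁵ + 48x⁴ − 66x³ + 42x² + 42x − 56) ÷ lead(D) = 4x⁶ ÷ 2x² = 2x⁴. Subtract (2x⁴)·D = 4x⁶ − 12x⁵ + 16x⁴. Remainder: −6x⁵ + 32x⁴ − 66x³ + 42x² + 42x − 56.
Step 3: lead(−6x⁵ + 32x⁴ − 66x³ + 42x² + 42x − 56) ÷ lead(D) = −6x⁵ ÷ 2x² = −3x³. Subtract (−3x³)·D = −6x⁵ + 18x⁴ − 24x³. Remainder: 14x⁴ − 42x³ + 42x² + 42x − 56.
Step 4: lead(14x⁴ − 42x³ + 42x² + 42x − 56) ÷ lead(D) = 14x⁴ ÷ 2x² = 7x². Subtract (7x²)·D = 14x⁴ − 42x³ + 56x². Remainder: −14x² + 42x − 56.
Step 5: lead(−14x² + 42x − 56) ÷ lead(D) = −14x² ÷ 2x² = −7. Subtract (−7)·D = −14x² + 42x − 56. Remainder: 0.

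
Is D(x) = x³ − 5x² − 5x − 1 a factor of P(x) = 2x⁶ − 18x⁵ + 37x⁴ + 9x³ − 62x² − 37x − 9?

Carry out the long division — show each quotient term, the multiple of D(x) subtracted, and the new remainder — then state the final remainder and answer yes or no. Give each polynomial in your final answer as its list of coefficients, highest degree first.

R = [-5, 0, -3], so D(x) is not a factor of P(x). no

Step 1: lead(2x⁶ − 18x⁵ + 37x⁴ + 9x³ − 62x² − 37x − 9) ÷ lead(D) = 2x⁶ ÷ x³ = 2x³. Subtract (2x³)·D = 2x⁶ − 10x⁵ − 10x⁴ − 2x³. Remainder: −8x⁵ + 47x⁴ + 11x³ − 62x² − 37x − 9.
Step 2: lead(−8x⁵ + 47x⁴ + 11x³ − 62x² − 37x − 9) ÷ lead(D) = −8x⁵ ÷ x³ = −8x². Subtract (−8x²)·D = −8x⁵ + 40x⁴ + 40x³ + 8x². Remainder: 7x⁴ − 29x³ − 70x² − 37x − 9.
Step 3: lead(7x⁴ − 29x³ − 70x² − 37x − 9) ÷ lead(D) = 7x⁴ ÷ x³ = 7x. Subtract (7x)·D = 7x⁴ − 35x³ − 35x² − 7x. Remainder: 6x³ − 35x² − 30x − 9.
Step 4: lead(6x³ − 35x² − 30x − 9) ÷ lead(D) = 6x³ ÷ x³ = 6. Subtract (6)·D = 6x³ − 30x² − 30x − 6. Remainder: −5x² − 3.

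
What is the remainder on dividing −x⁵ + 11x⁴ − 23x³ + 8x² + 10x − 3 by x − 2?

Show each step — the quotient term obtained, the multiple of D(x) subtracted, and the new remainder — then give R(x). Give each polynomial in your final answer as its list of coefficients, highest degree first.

R = [9]

Step 1: lead(−x⁵ + 11x⁴ − 23x³ + 8x² + 10x − 3) ÷ lead(D) = −x⁵ ÷ x = −x⁴. Subtract (−x⁴)·D = −x⁵ + 2x⁴. Remainder: 9x⁴ − 23x³ + 8x² + 10x − 3.
Step 2: lead(9x⁴ − 23x³ + 8x² + 10x − 3) ÷ lead(D) = 9x⁴ ÷ x = 9x³. Subtract (9x³)·D = 9x⁴ − 18x³. Remainder: −5x³ + 8x² + 10x − 3.
Step 3: lead(−5x³ + 8x² + 10x − 3) ÷ lead(D) = −5x³ ÷ x = −5x². Subtract (−5x²)·D = −5x³ + 10x². Remainder: −2x² + 10x − 3.
Step 4: lead(−2x² + 10x − 3) ÷ lead(D) = −2x² ÷ x = −2x. Subtract (−2x)·D = −2x² + 4x. Remainder: 6x − 3.
Step 5: lead(6x − 3) ÷ lead(D) = 6x ÷ x = 6. Subtract (6)·D = 6x − 12. Remainder: 9.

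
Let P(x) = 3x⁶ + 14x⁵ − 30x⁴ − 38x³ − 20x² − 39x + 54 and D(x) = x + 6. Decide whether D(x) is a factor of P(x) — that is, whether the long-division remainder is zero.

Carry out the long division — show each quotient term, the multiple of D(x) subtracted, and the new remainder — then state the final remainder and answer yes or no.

Step 1: lead(3x⁶ + 14x⁵ − 30x⁴ − 38x³ − 20x² − 39x + 54) ÷ lead(D) = 3x⁶ ÷ x = 3x⁵. Subtract (3x⁵)·D = 3x⁶ + 18x⁵. Remainder: −4x⁵ − 30x⁴ − 38x³ − 20x² − 39x + 54.
Step 2: lead(−4x⁵ − 30x⁴ − 38x³ − 20x² − 39x + 54) ÷ lead(D) = −4x⁵ ÷ x = −4x⁴. Subtract (−4x⁴)·D = −4x⁵ − 24x⁴. Remainder: −6x⁴ − 38x³ − 20x² − 39x + 54.
Step 3: lead(−6x⁴ − 38x³ − 20x² − 39x + 54) ÷ lead(D) = −6x⁴ ÷ x = −6x³. Subtract (−6x³)·D = −6x⁴ − 36x³. Remainder: −2x³ − 20x² − 39x + 54.
Step 4: lead(−2x³ − 20x² − 39x + 54) ÷ lead(D) = −2x³ ÷ x = −2x². Subtract (−2x²)·D = −2x³ − 12x². Remainder: −8x² − 39x + 54.
Step 5: lead(−8x² − 39x + 54) ÷ lead(D) = −8x² ÷ x = −8x. Subtract (−8x)·D = −8x² − 48x. Remainder: 9x + 54.
Step 6: lead(9x + 54) ÷ lead(D) = 9x ÷ x = 9. Subtract (9)·D = 9x + 54. Remainder: 0.

R(x) = 0, so D(x) is a factor of P(x). yes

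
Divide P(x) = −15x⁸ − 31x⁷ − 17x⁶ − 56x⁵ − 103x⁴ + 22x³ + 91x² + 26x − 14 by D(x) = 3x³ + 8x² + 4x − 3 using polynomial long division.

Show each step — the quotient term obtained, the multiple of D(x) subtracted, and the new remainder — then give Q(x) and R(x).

Q(x) = −5x⁵ + 3x⁴ − 7x³ − 9x² + 2x + 7; R(x) = 4x + 7

Step 1: lead(−15x⁸ − 31x⁷ − 17x⁶ − 56x⁵ − 103x⁴ + 22x³ + 91x² + 26x − 14) ÷ lead(D) = −15x⁸ ÷ 3x³ = −5x⁵. Subtract (−5x⁵)·D = −15x⁸ − 40x⁷ − 20x⁶ + 15x⁵. Remainder: 9x⁷ + 3x⁶ − 71x⁵ − 103x⁴ + 22x³ + 91x² + 26x − 14.
Step 2: lead(9x⁷ + 3x⁶ − 71x⁵ − 103x⁴ + 22x³ + 91x² + 26x − 14) ÷ lead(D) = 9x⁷ ÷ 3x³ = 3x⁴. Subtract (3x⁴)·D = 9x⁷ + 24x⁶ + 12x⁵ − 9x⁴. Remainder: −21x⁶ − 83x⁵ − 94x⁴ + 22x³ + 91x² + 26x − 14.
Step 3: lead(−21x⁶ − 83x⁵ − 94x⁴ + 22x³ + 91x² + 26x − 14) ÷ lead(D) = −21x⁶ ÷ 3x³ = −7x³. Subtract (−7x³)·D = −21x⁶ − 56x⁵ − 28x⁴ + 21x³. Remainder: −27x⁵ − 66x⁴ + x³ + 91x² + 26x − 14.
Step 4: lead(−27x⁵ − 66x⁴ + x³ + 91x² + 26x − 14) ÷ lead(D) = −27x⁵ ÷ 3x³ = −9x². Subtract (−9x²)·D = −27x⁵ − 72x⁴ − 36x³ + 27x². Remainder: 6x⁴ + 37x³ + 64x² + 26x − 14.
Step 5: lead(6x⁴ + 37x³ + 64x² + 26x − 14) ÷ lead(D) = 6x⁴ ÷ 3x³ = 2x. Subtract (2x)·D = 6x⁴ + 16x³ + 8x² − 6x. Remainder: 21x³ + 56x² + 32x − 14.
Step 6: lead(21x³ + 56x² + 32x − 14) ÷ lead(D) = 21x³ ÷ 3x³ = 7. Subtract (7)·D = 21x³ + 56x² + 28x − 21. Remainder: 4x + 7.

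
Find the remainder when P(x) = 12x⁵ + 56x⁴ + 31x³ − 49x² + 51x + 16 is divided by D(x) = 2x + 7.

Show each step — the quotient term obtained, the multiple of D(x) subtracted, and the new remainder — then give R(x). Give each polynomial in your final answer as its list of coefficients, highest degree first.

R = [9]

Step 1: lead(12x⁵ + 56x⁴ + 31x³ − 49x² + 51x + 16) ÷ lead(D) = 12x⁵ ÷ 2x = 6x⁴. Subtract (6x⁴)·D = 12x⁵ + 42x⁴. Remainder: 14x⁴ + 31x³ − 49x² + 51x + 16.
Step 2: lead(14x⁴ + 31x³ − 49x² + 51x + 16) ÷ lead(D) = 14x⁴ ÷ 2x = 7x³. Subtract (7x³)·D = 14x⁴ + 49x³. Remainder: −18x³ − 49x² + 51x + 16.
Step 3: lead(−18x³ − 49x² + 51x + 16) ÷ lead(D) = −18x³ ÷ 2x = −9x². Subtract (−9x²)·D = −18x³ − 63x². Remainder: 14x² + 51x + 16.
Step 4: lead(14x² + 51x + 16) ÷ lead(D) = 14x² ÷ 2x = 7x. Subtract (7x)·D = 14x² + 49x. Remainder: 2x + 16.
Step 5: lead(2x + 16) ÷ lead(D) = 2x ÷ 2x = 1. Subtract (1)·D = 2x + 7. Remainder: 9.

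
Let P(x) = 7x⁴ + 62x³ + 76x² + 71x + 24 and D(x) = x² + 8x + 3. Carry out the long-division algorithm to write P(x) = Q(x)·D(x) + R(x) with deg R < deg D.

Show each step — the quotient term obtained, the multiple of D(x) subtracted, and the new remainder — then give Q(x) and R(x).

Step 1: lead(7x⁴ + 62x³ + 76x² + 71x + 24) ÷ lead(D) = 7x⁴ ÷ x² = 7x². Subtract (7x²)·D = 7x⁴ + 56x³ + 21x². Remainder: 6x³ + 55x² + 71x + 24.
Step 2: lead(6x³ + 55x² + 71x + 24) ÷ lead(D) = 6x³ ÷ x² = 6x. Subtract (6x)·D = 6x³ + 48x² + 18x. Remainder: 7x² + 53x + 24.
Step 3: lead(7x² + 53x + 24) ÷ lead(D) = 7x² ÷ x² = 7. Subtract (7)·D = 7x² + 56x + 21. Remainder: −3x + 3.

Q(x) = 7x² + 6x + 7; R(x) = −3x + 3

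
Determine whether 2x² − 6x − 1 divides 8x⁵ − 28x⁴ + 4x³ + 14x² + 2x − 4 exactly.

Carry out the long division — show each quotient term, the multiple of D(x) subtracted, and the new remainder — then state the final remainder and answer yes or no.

R(x) = −4, so D(x) is not a factor of P(x). no

Step 1: lead(8x⁵ − 28x⁴ + 4x³ + 14x² + 2x − 4) ÷ lead(D) = 8x⁵ ÷ 2x² = 4x³. Subtract (4x³)·D = 8x⁵ − 24x⁴ − 4x³. Remainder: −4x⁴ + 8x³ + 14x² + 2x − 4.
Step 2: lead(−4x⁴ + 8x³ + 14x² + 2x − 4) ÷ lead(D) = −4x⁴ ÷ 2x² = −2x². Subtract (−2x²)·D = −4x⁴ + 12x³ + 2x². Remainder: −4x³ + 12x² + 2x − 4.
Step 3: lead(−4x³ + 12x² + 2x − 4) ÷ lead(D) = −4x³ ÷ 2x² = −2x. Subtract (−2x)·D = −4x³ + 12x² + 2x. Remainder: −4.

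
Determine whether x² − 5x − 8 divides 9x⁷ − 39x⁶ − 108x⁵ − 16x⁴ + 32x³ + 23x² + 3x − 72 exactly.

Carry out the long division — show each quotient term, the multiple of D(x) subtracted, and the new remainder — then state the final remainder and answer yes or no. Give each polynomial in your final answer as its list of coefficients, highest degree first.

R = [0], so D(x) is a factor of P(x). yes

Step 1: lead(9x⁷ − 39x⁶ − 108x⁵ − 16x⁴ + 32x³ + 23x² + 3x − 72) ÷ lead(D) = 9x⁷ ÷ x² = 9x⁵. Subtract (9x⁵)·D = 9x⁷ − 45x⁶ − 72x⁵. Remainder: 6x⁶ − 36x⁵ − 16x⁴ + 32x³ + 23x² + 3x − 72.
Step 2: lead(6x⁶ − 36x⁵ − 16x⁴ + 32x³ + 23x² + 3x − 72) ÷ lead(D) = 6x⁶ ÷ x² = 6x⁴. Subtract (6x⁴)·D = 6x⁶ − 30x⁵ − 48x⁴. Remainder: −6x⁵ + 32x⁴ + 32x³ + 23x² + 3x − 72.
Step 3: lead(−6x⁵ + 32x⁴ + 32x³ + 23x² + 3x − 72) ÷ lead(D) = −6x⁵ ÷ x² = −6x³. Subtract (−6x³)·D = −6x⁵ + 30x⁴ + 48x³. Remainder: 2x⁴ − 16x³ + 23x² + 3x − 72.
Step 4: lead(2x⁴ − 16x³ + 23x² + 3x − 72) ÷ lead(D) = 2x⁴ ÷ x² = 2x². Subtract (2x²)·D = 2x⁴ − 10x³ − 16x². Remainder: −6x³ + 39x² + 3x − 72.
Step 5: lead(−6x³ + 39x² + 3x − 72) ÷ lead(D) = −6x³ ÷ x² = −6x. Subtract (−6x)·D = −6x³ + 30x² + 48x. Remainder: 9x² − 45x − 72.
Step 6: lead(9x² − 45x − 72) ÷ lead(D) = 9x² ÷ x² = 9. Subtract (9)·D = 9x² − 45x − 72. Remainder: 0.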